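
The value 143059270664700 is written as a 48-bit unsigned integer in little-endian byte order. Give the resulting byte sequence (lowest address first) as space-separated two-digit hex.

143059270664700 in hexadecimal, padded to 48 bits, is 0x821C950281FC.
Split into bytes (most-significant first): 82 1C 95 02 81 FC.
Little-endian: lowest address holds the least-significant byte.
So at ascending addresses the bytes are FC 81 02 95 1C 82.

FC 81 02 95 1C 82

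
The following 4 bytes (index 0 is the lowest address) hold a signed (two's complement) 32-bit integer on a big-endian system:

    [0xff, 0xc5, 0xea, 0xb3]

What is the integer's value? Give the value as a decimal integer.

In big-endian order the high byte comes first in memory.
The bytes are already most-significant first: 0xFFC5EAB3.
Top bit is set, so as a signed 32-bit value this is 0xFFC5EAB3 − 2^32 = -3806541.

-3806541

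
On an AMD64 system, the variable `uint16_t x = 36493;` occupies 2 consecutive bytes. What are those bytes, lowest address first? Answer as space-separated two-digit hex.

36493 in hexadecimal, padded to 16 bits, is 0x8E8D.
Split into bytes (most-significant first): 8E 8D.
In little-endian order the low byte comes first in memory.
So at ascending addresses the bytes are 8D 8E.

8D 8E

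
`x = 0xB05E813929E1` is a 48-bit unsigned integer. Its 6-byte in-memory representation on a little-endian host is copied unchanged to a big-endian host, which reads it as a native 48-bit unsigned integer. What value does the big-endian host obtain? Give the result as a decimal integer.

247567174688432

Stored little-endian, the bytes at ascending addresses are E1 29 39 81 5E B0.
Read back as big-endian, the last byte is least significant, giving 0xE12939815EB0.
0xE12939815EB0 = 247567174688432.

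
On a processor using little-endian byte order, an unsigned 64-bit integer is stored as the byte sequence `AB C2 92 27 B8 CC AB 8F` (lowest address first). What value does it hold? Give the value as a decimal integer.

In little-endian order the low byte comes first in memory.
Reassemble most-significant byte first: 8F AB CC B8 27 92 C2 AB → 0x8FABCCB82792C2AB.
0x8FABCCB82792C2AB = 10352593259751195307.

10352593259751195307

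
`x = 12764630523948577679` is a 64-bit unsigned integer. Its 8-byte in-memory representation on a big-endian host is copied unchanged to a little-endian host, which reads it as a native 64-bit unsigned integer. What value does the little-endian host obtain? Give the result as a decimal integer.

12764630523948577679 in 64-bit hexadecimal is 0xB12513D4E510338F.
Stored big-endian, the bytes at ascending addresses are B1 25 13 D4 E5 10 33 8F.
Read back as little-endian, the first byte is least significant, giving 0x8F3310E5D41325B1.
0x8F3310E5D41325B1 = 10318609750527518129.

10318609750527518129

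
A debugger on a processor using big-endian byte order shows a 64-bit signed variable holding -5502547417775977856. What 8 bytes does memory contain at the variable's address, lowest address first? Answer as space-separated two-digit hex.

Two's complement of -5502547417775977856 in 64 bits: 5502547417775977856 = 0x4C5CF9B90447B580; invert → 0xB3A30646FBB84A7F; add 1 → 0xB3A30646FBB84A80.
Split into bytes (most-significant first): B3 A3 06 46 FB B8 4A 80.
Big-endian stores the most-significant byte at the lowest address.
So the memory order matches the most-significant-first order: B3 A3 06 46 FB B8 4A 80.

B3 A3 06 46 FB B8 4A 80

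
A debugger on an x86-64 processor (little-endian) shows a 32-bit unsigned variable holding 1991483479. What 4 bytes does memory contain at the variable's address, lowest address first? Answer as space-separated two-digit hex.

1991483479 in hexadecimal, padded to 32 bits, is 0x76B3A057.
Split into bytes (most-significant first): 76 B3 A0 57.
Little-endian: lowest address holds the least-significant byte.
So at ascending addresses the bytes are 57 A0 B3 76.

57 A0 B3 76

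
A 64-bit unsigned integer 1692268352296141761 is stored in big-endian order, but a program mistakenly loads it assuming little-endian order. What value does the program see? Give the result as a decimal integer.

1692268352296141761 in 64-bit hexadecimal is 0x177C2519B33F43C1.
Stored big-endian, the bytes at ascending addresses are 17 7C 25 19 B3 3F 43 C1.
Read back as little-endian, the first byte is least significant, giving 0xC1433FB319257C17.
0xC1433FB319257C17 = 13926044511213288471.

13926044511213288471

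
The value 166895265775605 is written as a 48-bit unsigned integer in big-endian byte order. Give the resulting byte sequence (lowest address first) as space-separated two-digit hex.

97 CA 55 07 FF F5

166895265775605 in hexadecimal, padded to 48 bits, is 0x97CA5507FFF5.
Split into bytes (most-significant first): 97 CA 55 07 FF F5.
Big-endian stores the most-significant byte at the lowest address.
So the memory order matches the most-significant-first order: 97 CA 55 07 FF F5.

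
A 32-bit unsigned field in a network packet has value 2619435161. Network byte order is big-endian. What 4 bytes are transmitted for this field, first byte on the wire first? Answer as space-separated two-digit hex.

2619435161 in hexadecimal, padded to 32 bits, is 0x9C216899.
Split into bytes (most-significant first): 9C 21 68 99.
Big-endian: lowest address holds the most-significant byte.
So the memory order matches the most-significant-first order: 9C 21 68 99.

9C 21 68 99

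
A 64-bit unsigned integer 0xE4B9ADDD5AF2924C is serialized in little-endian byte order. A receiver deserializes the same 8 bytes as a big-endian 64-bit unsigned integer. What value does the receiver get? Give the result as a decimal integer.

Stored little-endian, the bytes at ascending addresses are 4C 92 F2 5A DD AD B9 E4.
Read back as big-endian, the last byte is least significant, giving 0x4C92F25ADDADB9E4.
0x4C92F25ADDADB9E4 = 5517738965562407396.

5517738965562407396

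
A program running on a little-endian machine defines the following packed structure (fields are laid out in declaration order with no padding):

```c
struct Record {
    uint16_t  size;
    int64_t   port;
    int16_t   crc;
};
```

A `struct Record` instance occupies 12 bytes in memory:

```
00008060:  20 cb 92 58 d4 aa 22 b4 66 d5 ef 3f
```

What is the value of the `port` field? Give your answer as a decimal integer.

`port` follows `size` (2 bytes), so it starts at byte offset 2 and occupies 8 bytes.
Bytes at offsets 2..9: 92 58 D4 AA 22 B4 66 D5.
Little-endian: lowest address holds the least-significant byte.
Reassemble most-significant byte first: D5 66 B4 22 AA D4 58 92 → 0xD566B422AAD45892.
Top bit is set, so as a signed 64-bit value this is 0xD566B422AAD45892 − 2^64 = -3069568035018483566.

-3069568035018483566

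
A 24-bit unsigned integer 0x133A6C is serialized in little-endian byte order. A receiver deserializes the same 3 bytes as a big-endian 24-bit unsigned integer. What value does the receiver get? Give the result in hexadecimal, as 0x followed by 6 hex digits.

Stored little-endian, the bytes at ascending addresses are 6C 3A 13.
Read back as big-endian, the last byte is least significant, giving 0x6C3A13.

0x6C3A13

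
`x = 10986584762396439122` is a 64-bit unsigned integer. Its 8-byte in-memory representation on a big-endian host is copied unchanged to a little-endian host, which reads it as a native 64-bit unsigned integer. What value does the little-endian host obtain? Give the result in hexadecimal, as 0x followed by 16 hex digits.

10986584762396439122 in 64-bit hexadecimal is 0x987830A1C95BF252.
Stored big-endian, the bytes at ascending addresses are 98 78 30 A1 C9 5B F2 52.
Read back as little-endian, the first byte is least significant, giving 0x52F25BC9A1307898.

0x52F25BC9A1307898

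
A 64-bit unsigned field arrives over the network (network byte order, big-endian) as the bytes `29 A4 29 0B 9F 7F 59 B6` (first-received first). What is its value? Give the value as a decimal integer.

Big-endian stores the most-significant byte at the lowest address.
The bytes are already most-significant first: 0x29A4290B9F7F59B6.
0x29A4290B9F7F59B6 = 3000568381632895414.

3000568381632895414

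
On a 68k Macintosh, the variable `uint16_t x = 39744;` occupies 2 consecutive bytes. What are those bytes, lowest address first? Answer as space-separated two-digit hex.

39744 in hexadecimal, padded to 16 bits, is 0x9B40.
Split into bytes (most-significant first): 9B 40.
In big-endian order the high byte comes first in memory.
So the memory order matches the most-significant-first order: 9B 40.

9B 40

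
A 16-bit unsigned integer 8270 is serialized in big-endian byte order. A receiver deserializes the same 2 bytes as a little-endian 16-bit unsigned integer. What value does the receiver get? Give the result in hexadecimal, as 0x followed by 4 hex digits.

0x4E20

8270 in 16-bit hexadecimal is 0x204E.
Stored big-endian, the bytes at ascending addresses are 20 4E.
Read back as little-endian, the first byte is least significant, giving 0x4E20.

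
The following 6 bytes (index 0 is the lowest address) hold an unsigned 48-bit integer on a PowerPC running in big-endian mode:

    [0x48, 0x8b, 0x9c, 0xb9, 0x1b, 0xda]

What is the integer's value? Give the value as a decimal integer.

79764467031002

Big-endian stores the most-significant byte at the lowest address.
The bytes are already most-significant first: 0x488B9CB91BDA.
0x488B9CB91BDA = 79764467031002.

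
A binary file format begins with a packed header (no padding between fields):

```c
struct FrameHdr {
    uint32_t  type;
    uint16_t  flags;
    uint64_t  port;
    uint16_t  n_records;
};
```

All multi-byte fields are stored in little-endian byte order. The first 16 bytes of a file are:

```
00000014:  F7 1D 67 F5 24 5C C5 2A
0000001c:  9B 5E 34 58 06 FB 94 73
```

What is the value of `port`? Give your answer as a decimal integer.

18088241935328946885

`port` follows `type` (4 B), `flags` (2 B), so it starts at offset 4 + 2 = 6 and occupies 8 bytes.
Bytes at offsets 6..13: C5 2A 9B 5E 34 58 06 FB.
In little-endian order the low byte comes first in memory.
Reassemble most-significant byte first: FB 06 58 34 5E 9B 2A C5 → 0xFB0658345E9B2AC5.
0xFB0658345E9B2AC5 = 18088241935328946885.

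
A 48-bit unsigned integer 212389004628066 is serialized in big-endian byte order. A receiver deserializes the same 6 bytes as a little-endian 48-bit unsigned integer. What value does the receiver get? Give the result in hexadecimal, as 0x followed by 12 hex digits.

212389004628066 in 48-bit hexadecimal is 0xC12AAB2CD062.
Stored big-endian, the bytes at ascending addresses are C1 2A AB 2C D0 62.
Read back as little-endian, the first byte is least significant, giving 0x62D02CAB2AC1.

0x62D02CAB2AC1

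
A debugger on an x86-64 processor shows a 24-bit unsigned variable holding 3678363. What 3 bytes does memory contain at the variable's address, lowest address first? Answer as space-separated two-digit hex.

9B 20 38

3678363 in hexadecimal, padded to 24 bits, is 0x38209B.
Split into bytes (most-significant first): 38 20 9B.
In little-endian order the low byte comes first in memory.
So at ascending addresses the bytes are 9B 20 38.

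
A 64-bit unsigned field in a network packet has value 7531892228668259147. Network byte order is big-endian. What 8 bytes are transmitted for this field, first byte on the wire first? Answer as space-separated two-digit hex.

7531892228668259147 in hexadecimal, padded to 64 bits, is 0x6886A813884BFB4B.
Split into bytes (most-significant first): 68 86 A8 13 88 4B FB 4B.
Big-endian: lowest address holds the most-significant byte.
So the memory order matches the most-significant-first order: 68 86 A8 13 88 4B FB 4B.

68 86 A8 13 88 4B FB 4B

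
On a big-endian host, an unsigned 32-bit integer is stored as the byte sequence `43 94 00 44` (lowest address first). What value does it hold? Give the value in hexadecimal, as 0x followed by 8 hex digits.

Big-endian: lowest address holds the most-significant byte.
The bytes are already most-significant first: 0x43940044.

0x43940044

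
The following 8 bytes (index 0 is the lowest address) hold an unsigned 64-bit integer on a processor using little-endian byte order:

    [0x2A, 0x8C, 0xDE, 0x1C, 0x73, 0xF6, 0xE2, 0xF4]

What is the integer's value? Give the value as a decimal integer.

17645937264257043498

Little-endian stores the least-significant byte at the lowest address.
Reassemble most-significant byte first: F4 E2 F6 73 1C DE 8C 2A → 0xF4E2F6731CDE8C2A.
0xF4E2F6731CDE8C2A = 17645937264257043498.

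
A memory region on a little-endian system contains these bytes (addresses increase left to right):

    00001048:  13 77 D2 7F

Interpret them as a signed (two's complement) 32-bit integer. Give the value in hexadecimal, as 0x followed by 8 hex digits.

0x7FD27713

In little-endian order the low byte comes first in memory.
Reassemble most-significant byte first: 7F D2 77 13 → 0x7FD27713.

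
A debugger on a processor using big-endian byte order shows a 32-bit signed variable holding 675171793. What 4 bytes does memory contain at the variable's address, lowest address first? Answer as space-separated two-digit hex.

28 3E 4D D1

675171793 in hexadecimal, padded to 32 bits, is 0x283E4DD1.
Split into bytes (most-significant first): 28 3E 4D D1.
Big-endian: lowest address holds the most-significant byte.
So the memory order matches the most-significant-first order: 28 3E 4D D1.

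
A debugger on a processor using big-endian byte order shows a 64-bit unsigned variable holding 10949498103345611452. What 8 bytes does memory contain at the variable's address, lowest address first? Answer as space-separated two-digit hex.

97 F4 6E 83 16 BA 82 BC

10949498103345611452 in hexadecimal, padded to 64 bits, is 0x97F46E8316BA82BC.
Split into bytes (most-significant first): 97 F4 6E 83 16 BA 82 BC.
Big-endian stores the most-significant byte at the lowest address.
So the memory order matches the most-significant-first order: 97 F4 6E 83 16 BA 82 BC.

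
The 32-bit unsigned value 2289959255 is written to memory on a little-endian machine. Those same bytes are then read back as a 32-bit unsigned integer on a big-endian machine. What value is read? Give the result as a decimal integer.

2289959255 in 32-bit hexadecimal is 0x887E0157.
Stored little-endian, the bytes at ascending addresses are 57 01 7E 88.
Read back as big-endian, the last byte is least significant, giving 0x57017E88.
0x57017E88 = 1459715720.

1459715720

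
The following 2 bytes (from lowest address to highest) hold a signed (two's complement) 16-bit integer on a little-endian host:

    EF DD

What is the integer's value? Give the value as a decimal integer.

In little-endian order the low byte comes first in memory.
Reassemble most-significant byte first: DD EF → 0xDDEF.
Top bit is set, so as a signed 16-bit value this is 0xDDEF − 2^16 = -8721.

-8721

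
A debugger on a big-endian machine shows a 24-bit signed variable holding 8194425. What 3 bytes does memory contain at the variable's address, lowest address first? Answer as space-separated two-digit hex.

7D 09 79

8194425 in hexadecimal, padded to 24 bits, is 0x7D0979.
Split into bytes (most-significant first): 7D 09 79.
Big-endian stores the most-significant byte at the lowest address.
So the memory order matches the most-significant-first order: 7D 09 79.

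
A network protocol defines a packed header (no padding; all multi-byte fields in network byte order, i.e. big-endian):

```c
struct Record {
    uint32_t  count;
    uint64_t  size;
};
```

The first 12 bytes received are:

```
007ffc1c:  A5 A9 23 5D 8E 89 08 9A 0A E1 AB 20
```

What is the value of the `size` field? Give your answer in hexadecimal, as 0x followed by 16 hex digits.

`size` follows `count` (4 bytes), so it starts at byte offset 4 and occupies 8 bytes.
Bytes at offsets 4..11: 8E 89 08 9A 0A E1 AB 20.
Big-endian: lowest address holds the most-significant byte.
The bytes are already most-significant first: 0x8E89089A0AE1AB20.

0x8E89089A0AE1AB20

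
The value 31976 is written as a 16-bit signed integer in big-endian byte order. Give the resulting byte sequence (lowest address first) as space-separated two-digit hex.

31976 in hexadecimal, padded to 16 bits, is 0x7CE8.
Split into bytes (most-significant first): 7C E8.
Big-endian: lowest address holds the most-significant byte.
So the memory order matches the most-significant-first order: 7C E8.

7C E8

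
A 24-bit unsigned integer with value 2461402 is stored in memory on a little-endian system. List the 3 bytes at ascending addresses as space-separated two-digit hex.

DA 8E 25

2461402 in hexadecimal, padded to 24 bits, is 0x258EDA.
Split into bytes (most-significant first): 25 8E DA.
Little-endian: lowest address holds the least-significant byte.
So at ascending addresses the bytes are DA 8E 25.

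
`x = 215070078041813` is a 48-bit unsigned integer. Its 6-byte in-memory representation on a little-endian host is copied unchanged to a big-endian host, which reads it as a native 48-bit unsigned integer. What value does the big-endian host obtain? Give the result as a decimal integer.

215070078041813 in 48-bit hexadecimal is 0xC39AE79A7ED5.
Stored little-endian, the bytes at ascending addresses are D5 7E 9A E7 9A C3.
Read back as big-endian, the last byte is least significant, giving 0xD57E9AE79AC3.
0xD57E9AE79AC3 = 234739741465283.

234739741465283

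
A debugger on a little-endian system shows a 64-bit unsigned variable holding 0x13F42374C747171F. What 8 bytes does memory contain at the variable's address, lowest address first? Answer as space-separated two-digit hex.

Split into bytes (most-significant first): 13 F4 23 74 C7 47 17 1F.
In little-endian order the low byte comes first in memory.
So at ascending addresses the bytes are 1F 17 47 C7 74 23 F4 13.

1F 17 47 C7 74 23 F4 13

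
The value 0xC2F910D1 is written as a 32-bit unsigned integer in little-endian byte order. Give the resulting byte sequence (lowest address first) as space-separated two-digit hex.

Split into bytes (most-significant first): C2 F9 10 D1.
Little-endian: lowest address holds the least-significant byte.
So at ascending addresses the bytes are D1 10 F9 C2.

D1 10 F9 C2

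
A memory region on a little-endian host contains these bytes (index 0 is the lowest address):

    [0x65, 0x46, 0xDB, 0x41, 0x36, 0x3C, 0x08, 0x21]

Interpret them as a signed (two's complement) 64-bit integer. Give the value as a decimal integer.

2380218606796097125

Little-endian: lowest address holds the least-significant byte.
Reassemble most-significant byte first: 21 08 3C 36 41 DB 46 65 → 0x21083C3641DB4665.
0x21083C3641DB4665 = 2380218606796097125.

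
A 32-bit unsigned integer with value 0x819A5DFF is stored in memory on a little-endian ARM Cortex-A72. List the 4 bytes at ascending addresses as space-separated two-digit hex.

Split into bytes (most-significant first): 81 9A 5D FF.
Little-endian stores the least-significant byte at the lowest address.
So at ascending addresses the bytes are FF 5D 9A 81.

FF 5D 9A 81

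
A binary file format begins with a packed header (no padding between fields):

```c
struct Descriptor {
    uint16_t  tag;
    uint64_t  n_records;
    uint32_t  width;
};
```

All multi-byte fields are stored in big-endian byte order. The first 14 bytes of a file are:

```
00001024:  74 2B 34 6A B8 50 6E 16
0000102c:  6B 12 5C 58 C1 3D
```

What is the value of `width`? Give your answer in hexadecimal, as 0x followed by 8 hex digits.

`width` follows `tag` (2 B), `n_records` (8 B), so it starts at offset 2 + 8 = 10 and occupies 4 bytes.
Bytes at offsets 10..13: 5C 58 C1 3D.
Big-endian: lowest address holds the most-significant byte.
The bytes are already most-significant first: 0x5C58C13D.

0x5C58C13D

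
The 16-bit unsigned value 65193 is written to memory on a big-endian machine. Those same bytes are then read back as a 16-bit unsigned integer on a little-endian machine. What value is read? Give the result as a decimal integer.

43518

65193 in 16-bit hexadecimal is 0xFEA9.
Stored big-endian, the bytes at ascending addresses are FE A9.
Read back as little-endian, the first byte is least significant, giving 0xA9FE.
0xA9FE = 43518.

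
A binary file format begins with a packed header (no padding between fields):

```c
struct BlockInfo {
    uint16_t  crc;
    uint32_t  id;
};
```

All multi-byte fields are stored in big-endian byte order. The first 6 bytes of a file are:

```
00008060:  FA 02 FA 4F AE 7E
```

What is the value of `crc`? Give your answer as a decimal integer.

64002

`crc` is the first field, at byte offset 0, occupying 2 bytes.
Bytes at offsets 0..1: FA 02.
Big-endian: lowest address holds the most-significant byte.
The bytes are already most-significant first: 0xFA02.
0xFA02 = 64002.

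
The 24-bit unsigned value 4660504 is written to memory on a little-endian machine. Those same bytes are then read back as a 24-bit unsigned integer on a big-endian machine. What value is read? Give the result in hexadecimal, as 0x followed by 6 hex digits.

4660504 in 24-bit hexadecimal is 0x471D18.
Stored little-endian, the bytes at ascending addresses are 18 1D 47.
Read back as big-endian, the last byte is least significant, giving 0x181D47.

0x181D47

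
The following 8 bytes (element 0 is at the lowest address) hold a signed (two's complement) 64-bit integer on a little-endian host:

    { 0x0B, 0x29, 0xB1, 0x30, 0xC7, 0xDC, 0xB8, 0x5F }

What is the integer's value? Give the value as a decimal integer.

6897505577391433995

In little-endian order the low byte comes first in memory.
Reassemble most-significant byte first: 5F B8 DC C7 30 B1 29 0B → 0x5FB8DCC730B1290B.
0x5FB8DCC730B1290B = 6897505577391433995.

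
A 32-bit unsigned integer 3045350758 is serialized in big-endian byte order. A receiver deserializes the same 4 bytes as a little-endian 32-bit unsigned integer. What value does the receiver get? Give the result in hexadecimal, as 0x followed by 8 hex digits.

3045350758 in 32-bit hexadecimal is 0xB5845D66.
Stored big-endian, the bytes at ascending addresses are B5 84 5D 66.
Read back as little-endian, the first byte is least significant, giving 0x665D84B5.

0x665D84B5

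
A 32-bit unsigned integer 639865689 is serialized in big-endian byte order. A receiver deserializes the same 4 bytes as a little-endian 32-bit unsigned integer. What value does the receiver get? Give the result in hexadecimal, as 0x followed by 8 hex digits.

0x59932326

639865689 in 32-bit hexadecimal is 0x26239359.
Stored big-endian, the bytes at ascending addresses are 26 23 93 59.
Read back as little-endian, the first byte is least significant, giving 0x59932326.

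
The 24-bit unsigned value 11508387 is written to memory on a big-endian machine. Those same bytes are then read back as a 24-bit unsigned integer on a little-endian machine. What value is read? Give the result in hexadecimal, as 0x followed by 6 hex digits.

0xA39AAF

11508387 in 24-bit hexadecimal is 0xAF9AA3.
Stored big-endian, the bytes at ascending addresses are AF 9A A3.
Read back as little-endian, the first byte is least significant, giving 0xA39AAF.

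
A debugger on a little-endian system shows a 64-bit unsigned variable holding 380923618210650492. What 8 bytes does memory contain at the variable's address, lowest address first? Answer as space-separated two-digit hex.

380923618210650492 in hexadecimal, padded to 64 bits, is 0x054950033600997C.
Split into bytes (most-significant first): 05 49 50 03 36 00 99 7C.
Little-endian: lowest address holds the least-significant byte.
So at ascending addresses the bytes are 7C 99 00 36 03 50 49 05.

7C 99 00 36 03 50 49 05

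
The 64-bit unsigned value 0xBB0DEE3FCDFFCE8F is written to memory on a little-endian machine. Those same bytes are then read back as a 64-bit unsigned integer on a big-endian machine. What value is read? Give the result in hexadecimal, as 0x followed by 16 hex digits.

0x8FCEFFCD3FEE0DBB

Stored little-endian, the bytes at ascending addresses are 8F CE FF CD 3F EE 0D BB.
Read back as big-endian, the last byte is least significant, giving 0x8FCEFFCD3FEE0DBB.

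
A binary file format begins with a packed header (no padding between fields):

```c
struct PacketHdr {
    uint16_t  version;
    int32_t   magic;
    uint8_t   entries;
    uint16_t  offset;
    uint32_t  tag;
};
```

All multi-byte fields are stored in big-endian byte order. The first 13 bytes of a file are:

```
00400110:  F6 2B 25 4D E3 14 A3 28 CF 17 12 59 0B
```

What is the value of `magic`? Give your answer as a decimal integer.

625861396

`magic` follows `version` (2 bytes), so it starts at byte offset 2 and occupies 4 bytes.
Bytes at offsets 2..5: 25 4D E3 14.
Big-endian stores the most-significant byte at the lowest address.
The bytes are already most-significant first: 0x254DE314.
0x254DE314 = 625861396.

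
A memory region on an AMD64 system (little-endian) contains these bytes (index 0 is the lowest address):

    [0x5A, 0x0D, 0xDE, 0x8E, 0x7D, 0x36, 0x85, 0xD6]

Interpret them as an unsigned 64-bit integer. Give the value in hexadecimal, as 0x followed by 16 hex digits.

Little-endian stores the least-significant byte at the lowest address.
Reassemble most-significant byte first: D6 85 36 7D 8E DE 0D 5A → 0xD685367D8EDE0D5A.

0xD685367D8EDE0D5A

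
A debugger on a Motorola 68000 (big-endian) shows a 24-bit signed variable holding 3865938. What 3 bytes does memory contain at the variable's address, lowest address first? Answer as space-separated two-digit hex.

3A FD 52

3865938 in hexadecimal, padded to 24 bits, is 0x3AFD52.
Split into bytes (most-significant first): 3A FD 52.
Big-endian: lowest address holds the most-significant byte.
So the memory order matches the most-significant-first order: 3A FD 52.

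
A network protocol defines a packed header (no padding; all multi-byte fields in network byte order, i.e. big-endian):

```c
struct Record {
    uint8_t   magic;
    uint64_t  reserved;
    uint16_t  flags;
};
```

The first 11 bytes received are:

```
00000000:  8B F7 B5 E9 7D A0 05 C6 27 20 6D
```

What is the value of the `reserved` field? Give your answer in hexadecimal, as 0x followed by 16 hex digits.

0xF7B5E97DA005C627

`reserved` follows `magic` (1 byte), so it starts at byte offset 1 and occupies 8 bytes.
Bytes at offsets 1..8: F7 B5 E9 7D A0 05 C6 27.
In big-endian order the high byte comes first in memory.
The bytes are already most-significant first: 0xF7B5E97DA005C627.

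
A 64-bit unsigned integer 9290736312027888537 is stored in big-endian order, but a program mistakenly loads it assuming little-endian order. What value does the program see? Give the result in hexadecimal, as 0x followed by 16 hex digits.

0x99BB3E8C7353EF80

9290736312027888537 in 64-bit hexadecimal is 0x80EF53738C3EBB99.
Stored big-endian, the bytes at ascending addresses are 80 EF 53 73 8C 3E BB 99.
Read back as little-endian, the first byte is least significant, giving 0x99BB3E8C7353EF80.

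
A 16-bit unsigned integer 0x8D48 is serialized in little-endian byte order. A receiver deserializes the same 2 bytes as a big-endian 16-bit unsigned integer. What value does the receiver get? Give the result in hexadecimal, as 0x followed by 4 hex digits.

Stored little-endian, the bytes at ascending addresses are 48 8D.
Read back as big-endian, the last byte is least significant, giving 0x488D.

0x488D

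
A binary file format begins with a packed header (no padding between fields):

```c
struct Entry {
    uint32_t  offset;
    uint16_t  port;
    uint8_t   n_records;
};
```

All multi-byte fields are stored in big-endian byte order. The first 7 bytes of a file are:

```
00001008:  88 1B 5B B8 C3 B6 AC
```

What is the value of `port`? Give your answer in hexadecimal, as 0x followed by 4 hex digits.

`port` follows `offset` (4 bytes), so it starts at byte offset 4 and occupies 2 bytes.
Bytes at offsets 4..5: C3 B6.
In big-endian order the high byte comes first in memory.
The bytes are already most-significant first: 0xC3B6.

0xC3B6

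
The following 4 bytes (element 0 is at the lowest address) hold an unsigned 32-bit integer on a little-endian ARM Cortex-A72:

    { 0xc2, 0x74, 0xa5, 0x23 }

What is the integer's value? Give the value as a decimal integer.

Little-endian: lowest address holds the least-significant byte.
Reassemble most-significant byte first: 23 A5 74 C2 → 0x23A574C2.
0x23A574C2 = 598045890.

598045890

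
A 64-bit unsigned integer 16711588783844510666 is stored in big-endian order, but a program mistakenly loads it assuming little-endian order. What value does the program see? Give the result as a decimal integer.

14576872185709587431

16711588783844510666 in 64-bit hexadecimal is 0xE7EB7D7505744BCA.
Stored big-endian, the bytes at ascending addresses are E7 EB 7D 75 05 74 4B CA.
Read back as little-endian, the first byte is least significant, giving 0xCA4B7405757DEBE7.
0xCA4B7405757DEBE7 = 14576872185709587431.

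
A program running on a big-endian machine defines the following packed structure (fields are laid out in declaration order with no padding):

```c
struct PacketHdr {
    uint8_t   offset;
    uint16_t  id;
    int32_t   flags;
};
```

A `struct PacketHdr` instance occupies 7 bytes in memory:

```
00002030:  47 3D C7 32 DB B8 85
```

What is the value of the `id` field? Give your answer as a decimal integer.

`id` follows `offset` (1 byte), so it starts at byte offset 1 and occupies 2 bytes.
Bytes at offsets 1..2: 3D C7.
In big-endian order the high byte comes first in memory.
The bytes are already most-significant first: 0x3DC7.
0x3DC7 = 15815.

15815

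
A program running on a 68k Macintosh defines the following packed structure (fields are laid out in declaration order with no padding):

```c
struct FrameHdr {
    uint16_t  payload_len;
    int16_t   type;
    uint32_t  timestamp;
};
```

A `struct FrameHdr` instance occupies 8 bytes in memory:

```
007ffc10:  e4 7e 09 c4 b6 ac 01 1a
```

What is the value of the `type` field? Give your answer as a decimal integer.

`type` follows `payload_len` (2 bytes), so it starts at byte offset 2 and occupies 2 bytes.
Bytes at offsets 2..3: 09 C4.
Big-endian: lowest address holds the most-significant byte.
The bytes are already most-significant first: 0x09C4.
0x09C4 = 2500.

2500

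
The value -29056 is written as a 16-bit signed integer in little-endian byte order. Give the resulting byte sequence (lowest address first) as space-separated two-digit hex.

80 8E

Two's complement of -29056 in 16 bits: 29056 = 0x7180; invert → 0x8E7F; add 1 → 0x8E80.
Split into bytes (most-significant first): 8E 80.
Little-endian: lowest address holds the least-significant byte.
So at ascending addresses the bytes are 80 8E.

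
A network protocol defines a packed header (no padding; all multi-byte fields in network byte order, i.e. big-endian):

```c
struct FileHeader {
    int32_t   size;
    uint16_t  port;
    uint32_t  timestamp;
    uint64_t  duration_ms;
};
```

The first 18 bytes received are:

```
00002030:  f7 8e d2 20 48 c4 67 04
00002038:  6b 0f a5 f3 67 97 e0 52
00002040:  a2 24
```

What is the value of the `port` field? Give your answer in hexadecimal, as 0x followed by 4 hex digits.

`port` follows `size` (4 bytes), so it starts at byte offset 4 and occupies 2 bytes.
Bytes at offsets 4..5: 48 C4.
Big-endian: lowest address holds the most-significant byte.
The bytes are already most-significant first: 0x48C4.

0x48C4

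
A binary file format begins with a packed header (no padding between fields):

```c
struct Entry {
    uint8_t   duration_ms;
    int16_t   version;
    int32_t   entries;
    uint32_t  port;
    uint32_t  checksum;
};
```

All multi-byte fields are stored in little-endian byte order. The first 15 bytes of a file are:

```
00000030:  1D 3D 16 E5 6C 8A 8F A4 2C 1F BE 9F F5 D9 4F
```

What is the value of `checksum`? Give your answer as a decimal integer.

1339684255

`checksum` follows `duration_ms` (1 B), `version` (2 B), `entries` (4 B), `port` (4 B), so it starts at offset 1 + 2 + 4 + 4 = 11 and occupies 4 bytes.
Bytes at offsets 11..14: 9F F5 D9 4F.
Little-endian stores the least-significant byte at the lowest address.
Reassemble most-significant byte first: 4F D9 F5 9F → 0x4FD9F59F.
0x4FD9F59F = 1339684255.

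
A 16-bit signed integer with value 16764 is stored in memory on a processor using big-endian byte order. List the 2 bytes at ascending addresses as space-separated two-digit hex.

16764 in hexadecimal, padded to 16 bits, is 0x417C.
Split into bytes (most-significant first): 41 7C.
In big-endian order the high byte comes first in memory.
So the memory order matches the most-significant-first order: 41 7C.

41 7C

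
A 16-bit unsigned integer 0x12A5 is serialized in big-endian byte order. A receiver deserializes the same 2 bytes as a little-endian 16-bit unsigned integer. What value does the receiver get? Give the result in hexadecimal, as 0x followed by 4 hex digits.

0xA512

Stored big-endian, the bytes at ascending addresses are 12 A5.
Read back as little-endian, the first byte is least significant, giving 0xA512.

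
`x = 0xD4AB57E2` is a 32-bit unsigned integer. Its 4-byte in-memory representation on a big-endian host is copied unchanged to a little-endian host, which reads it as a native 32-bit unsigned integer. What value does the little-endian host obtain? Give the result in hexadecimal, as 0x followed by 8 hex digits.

0xE257ABD4

Stored big-endian, the bytes at ascending addresses are D4 AB 57 E2.
Read back as little-endian, the first byte is least significant, giving 0xE257ABD4.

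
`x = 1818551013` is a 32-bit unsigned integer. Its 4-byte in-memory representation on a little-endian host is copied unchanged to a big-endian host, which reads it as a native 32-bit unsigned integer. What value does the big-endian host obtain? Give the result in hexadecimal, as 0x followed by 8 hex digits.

1818551013 in 32-bit hexadecimal is 0x6C64E2E5.
Stored little-endian, the bytes at ascending addresses are E5 E2 64 6C.
Read back as big-endian, the last byte is least significant, giving 0xE5E2646C.

0xE5E2646C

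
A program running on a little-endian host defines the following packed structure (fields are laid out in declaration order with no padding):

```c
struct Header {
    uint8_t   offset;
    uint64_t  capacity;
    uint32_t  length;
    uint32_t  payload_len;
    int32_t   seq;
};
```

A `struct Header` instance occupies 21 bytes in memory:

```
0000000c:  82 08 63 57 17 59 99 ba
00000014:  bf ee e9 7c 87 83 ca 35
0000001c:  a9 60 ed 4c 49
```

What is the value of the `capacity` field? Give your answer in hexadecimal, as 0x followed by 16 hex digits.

0xBFBA995917576308

`capacity` follows `offset` (1 byte), so it starts at byte offset 1 and occupies 8 bytes.
Bytes at offsets 1..8: 08 63 57 17 59 99 BA BF.
Little-endian stores the least-significant byte at the lowest address.
Reassemble most-significant byte first: BF BA 99 59 17 57 63 08 → 0xBFBA995917576308.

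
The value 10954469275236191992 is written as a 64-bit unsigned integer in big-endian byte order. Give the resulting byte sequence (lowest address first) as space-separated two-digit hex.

10954469275236191992 in hexadecimal, padded to 64 bits, is 0x980617C43D624EF8.
Split into bytes (most-significant first): 98 06 17 C4 3D 62 4E F8.
Big-endian: lowest address holds the most-significant byte.
So the memory order matches the most-significant-first order: 98 06 17 C4 3D 62 4E F8.

98 06 17 C4 3D 62 4E F8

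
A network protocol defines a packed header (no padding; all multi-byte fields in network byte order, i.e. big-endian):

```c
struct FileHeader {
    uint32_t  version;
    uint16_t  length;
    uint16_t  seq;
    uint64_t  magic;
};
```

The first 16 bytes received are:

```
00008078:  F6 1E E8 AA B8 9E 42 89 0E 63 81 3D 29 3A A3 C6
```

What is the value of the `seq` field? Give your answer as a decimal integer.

17033

`seq` follows `version` (4 B), `length` (2 B), so it starts at offset 4 + 2 = 6 and occupies 2 bytes.
Bytes at offsets 6..7: 42 89.
In big-endian order the high byte comes first in memory.
The bytes are already most-significant first: 0x4289.
0x4289 = 17033.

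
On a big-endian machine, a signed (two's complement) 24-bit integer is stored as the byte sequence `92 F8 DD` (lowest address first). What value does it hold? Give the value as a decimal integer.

-7145251

Big-endian stores the most-significant byte at the lowest address.
The bytes are already most-significant first: 0x92F8DD.
Top bit is set, so as a signed 24-bit value this is 0x92F8DD − 2^24 = -7145251.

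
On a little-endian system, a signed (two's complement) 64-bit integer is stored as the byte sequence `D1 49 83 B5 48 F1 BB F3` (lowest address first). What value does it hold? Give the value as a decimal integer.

Little-endian: lowest address holds the least-significant byte.
Reassemble most-significant byte first: F3 BB F1 48 B5 83 49 D1 → 0xF3BBF148B58349D1.
Top bit is set, so as a signed 64-bit value this is 0xF3BBF148B58349D1 − 2^64 = -883847607262950959.

-883847607262950959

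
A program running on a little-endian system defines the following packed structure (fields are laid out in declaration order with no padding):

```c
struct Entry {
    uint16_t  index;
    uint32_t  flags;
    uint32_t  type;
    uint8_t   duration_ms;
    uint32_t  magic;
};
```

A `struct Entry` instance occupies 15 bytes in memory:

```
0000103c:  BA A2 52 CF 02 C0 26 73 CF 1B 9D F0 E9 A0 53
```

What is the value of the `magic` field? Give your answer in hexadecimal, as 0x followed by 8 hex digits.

`magic` follows `index` (2 B), `flags` (4 B), `type` (4 B), `duration_ms` (1 B), so it starts at offset 2 + 4 + 4 + 1 = 11 and occupies 4 bytes.
Bytes at offsets 11..14: F0 E9 A0 53.
Little-endian: lowest address holds the least-significant byte.
Reassemble most-significant byte first: 53 A0 E9 F0 → 0x53A0E9F0.

0x53A0E9F0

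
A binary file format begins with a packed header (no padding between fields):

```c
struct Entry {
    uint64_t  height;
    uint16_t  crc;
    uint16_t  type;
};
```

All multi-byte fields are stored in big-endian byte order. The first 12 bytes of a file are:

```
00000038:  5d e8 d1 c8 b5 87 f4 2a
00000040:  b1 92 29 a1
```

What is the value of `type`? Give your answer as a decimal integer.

10657

`type` follows `height` (8 B), `crc` (2 B), so it starts at offset 8 + 2 = 10 and occupies 2 bytes.
Bytes at offsets 10..11: 29 A1.
Big-endian: lowest address holds the most-significant byte.
The bytes are already most-significant first: 0x29A1.
0x29A1 = 10657.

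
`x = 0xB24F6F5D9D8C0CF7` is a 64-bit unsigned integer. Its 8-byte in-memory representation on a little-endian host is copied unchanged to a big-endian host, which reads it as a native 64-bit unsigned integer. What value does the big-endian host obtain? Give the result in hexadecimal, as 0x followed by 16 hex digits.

Stored little-endian, the bytes at ascending addresses are F7 0C 8C 9D 5D 6F 4F B2.
Read back as big-endian, the last byte is least significant, giving 0xF70C8C9D5D6F4FB2.

0xF70C8C9D5D6F4FB2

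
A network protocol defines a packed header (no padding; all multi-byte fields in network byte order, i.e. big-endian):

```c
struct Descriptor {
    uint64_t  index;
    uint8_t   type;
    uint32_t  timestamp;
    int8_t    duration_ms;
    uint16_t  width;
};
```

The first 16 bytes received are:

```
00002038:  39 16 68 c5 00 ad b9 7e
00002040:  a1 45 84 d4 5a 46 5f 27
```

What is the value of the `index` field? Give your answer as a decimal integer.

4113590504978758014

`index` is the first field, at byte offset 0, occupying 8 bytes.
Bytes at offsets 0..7: 39 16 68 C5 00 AD B9 7E.
Big-endian: lowest address holds the most-significant byte.
The bytes are already most-significant first: 0x391668C500ADB97E.
0x391668C500ADB97E = 4113590504978758014.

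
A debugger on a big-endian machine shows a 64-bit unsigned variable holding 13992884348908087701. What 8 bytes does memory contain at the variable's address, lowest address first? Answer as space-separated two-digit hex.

13992884348908087701 in hexadecimal, padded to 64 bits, is 0xC230B62D87CA2995.
Split into bytes (most-significant first): C2 30 B6 2D 87 CA 29 95.
Big-endian: lowest address holds the most-significant byte.
So the memory order matches the most-significant-first order: C2 30 B6 2D 87 CA 29 95.

C2 30 B6 2D 87 CA 29 95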